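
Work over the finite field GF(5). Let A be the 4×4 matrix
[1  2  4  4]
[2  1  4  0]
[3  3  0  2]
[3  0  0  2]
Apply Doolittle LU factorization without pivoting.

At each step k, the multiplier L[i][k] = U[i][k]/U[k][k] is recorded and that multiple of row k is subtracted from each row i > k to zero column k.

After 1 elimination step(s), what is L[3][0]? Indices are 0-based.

L[3][0] = 3

Step 1: pivot at (0,0) is 1.
  row1 ← row1 − (2)·row0  ⇒  L[1][0]=2, U row1=(0, 2, 1, 2)
  row2 ← row2 − (3)·row0  ⇒  L[2][0]=3, U row2=(0, 2, 3, 0)
  row3 ← row3 − (3)·row0  ⇒  L[3][0]=3, U row3=(0, 4, 3, 0)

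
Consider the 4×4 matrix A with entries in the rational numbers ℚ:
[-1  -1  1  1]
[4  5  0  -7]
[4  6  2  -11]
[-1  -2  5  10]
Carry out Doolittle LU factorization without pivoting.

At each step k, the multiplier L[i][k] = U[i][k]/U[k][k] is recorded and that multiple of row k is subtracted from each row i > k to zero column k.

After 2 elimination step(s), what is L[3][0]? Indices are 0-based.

Step 1: pivot at (0,0) is -1.
  row1 ← row1 − (-4)·row0  ⇒  L[1][0]=-4, U row1=(0, 1, 4, -3)
  row2 ← row2 − (-4)·row0  ⇒  L[2][0]=-4, U row2=(0, 2, 6, -7)
  row3 ← row3 − (1)·row0  ⇒  L[3][0]=1, U row3=(0, -1, 4, 9)
Step 2: pivot at (1,1) is 1.
  row2 ← row2 − (2)·row1  ⇒  L[2][1]=2, U row2=(0, 0, -2, -1)
  row3 ← row3 − (-1)·row1  ⇒  L[3][1]=-1, U row3=(0, 0, 8, 6)

L[3][0] = 1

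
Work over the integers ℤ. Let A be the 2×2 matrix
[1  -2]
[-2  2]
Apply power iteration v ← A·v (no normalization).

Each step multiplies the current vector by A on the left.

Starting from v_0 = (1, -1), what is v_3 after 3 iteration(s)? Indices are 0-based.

v_0 = (1, -1).
v_1 = A·v_0 = (3, -4).
v_2 = A·v_1 = (11, -14).
v_3 = A·v_2 = (39, -50).

v_3 = (39, -50)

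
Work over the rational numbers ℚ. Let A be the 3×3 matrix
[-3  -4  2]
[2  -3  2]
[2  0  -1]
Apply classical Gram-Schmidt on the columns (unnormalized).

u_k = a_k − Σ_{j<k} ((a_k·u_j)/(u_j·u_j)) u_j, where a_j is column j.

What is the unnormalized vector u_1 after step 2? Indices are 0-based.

Step 1: u_0 = a_0 = (-3, 2, 2).
Step 2: u_1 = a_1 − (6/17)·u_0 = (-50/17, -63/17, -12/17).

u_1 = (-50/17, -63/17, -12/17)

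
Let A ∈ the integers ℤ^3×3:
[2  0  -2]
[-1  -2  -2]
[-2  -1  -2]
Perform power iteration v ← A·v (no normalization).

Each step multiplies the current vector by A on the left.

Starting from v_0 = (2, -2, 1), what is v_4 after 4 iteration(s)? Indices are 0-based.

v_4 = (108, 124, 76)

v_0 = (2, -2, 1).
v_1 = A·v_0 = (2, 0, -4).
v_2 = A·v_1 = (12, 6, 4).
v_3 = A·v_2 = (16, -32, -38).
v_4 = A·v_3 = (108, 124, 76).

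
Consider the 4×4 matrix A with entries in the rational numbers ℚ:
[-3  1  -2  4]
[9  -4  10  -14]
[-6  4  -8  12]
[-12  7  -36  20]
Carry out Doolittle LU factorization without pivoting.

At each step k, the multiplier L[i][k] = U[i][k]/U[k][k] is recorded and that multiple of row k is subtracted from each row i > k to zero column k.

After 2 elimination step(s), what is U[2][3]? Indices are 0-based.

[col 0] pivot -3
  R1 -= -3*R0 → (0, -1, 4, -2)  (L[1][0] := -3)
  R2 -= 2*R0 → (0, 2, -4, 4)  (L[2][0] := 2)
  R3 -= 4*R0 → (0, 3, -28, 4)  (L[3][0] := 4)
[col 1] pivot -1
  R2 -= -2*R1 → (0, 0, 4, 0)  (L[2][1] := -2)
  R3 -= -3*R1 → (0, 0, -16, -2)  (L[3][1] := -3)

U[2][3] = 0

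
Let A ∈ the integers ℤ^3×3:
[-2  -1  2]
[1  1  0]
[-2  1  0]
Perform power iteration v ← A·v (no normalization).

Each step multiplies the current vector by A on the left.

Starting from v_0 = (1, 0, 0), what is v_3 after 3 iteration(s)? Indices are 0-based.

v_0 = (1, 0, 0).
v_1 = A·v_0 = (-2, 1, -2).
v_2 = A·v_1 = (-1, -1, 5).
v_3 = A·v_2 = (13, -2, 1).

v_3 = (13, -2, 1)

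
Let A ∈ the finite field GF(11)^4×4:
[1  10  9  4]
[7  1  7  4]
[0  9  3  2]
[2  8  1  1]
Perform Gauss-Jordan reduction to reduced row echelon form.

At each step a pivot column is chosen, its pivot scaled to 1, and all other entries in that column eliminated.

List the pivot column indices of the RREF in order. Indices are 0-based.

pivot columns: 0, 1, 2, 3

step 1: normalize row 0 (÷1) = (1, 10, 9, 4)
  row 1: subtract 7×row0 = (0, 8, 10, 9)
  row 3: subtract 2×row0 = (0, 10, 5, 4)
step 2: normalize row 1 (÷8) = (0, 1, 4, 8)
  row 0: subtract 10×row1 = (1, 0, 2, 1)
  row 2: subtract 9×row1 = (0, 0, 0, 7)
  row 3: subtract 10×row1 = (0, 0, 9, 1)
step 3: exchange rows 2,3
step 3: normalize row 2 (÷9) = (0, 0, 1, 5)
  row 0: subtract 2×row2 = (1, 0, 0, 2)
  row 1: subtract 4×row2 = (0, 1, 0, 10)
step 4: normalize row 3 (÷7) = (0, 0, 0, 1)
  row 0: subtract 2×row3 = (1, 0, 0, 0)
  row 1: subtract 10×row3 = (0, 1, 0, 0)
  row 2: subtract 5×row3 = (0, 0, 1, 0)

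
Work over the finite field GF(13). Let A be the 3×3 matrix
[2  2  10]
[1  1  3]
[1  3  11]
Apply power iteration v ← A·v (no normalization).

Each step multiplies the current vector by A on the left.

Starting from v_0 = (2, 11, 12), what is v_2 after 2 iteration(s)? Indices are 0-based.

v_0 = (2, 11, 12).
v_1 = A·v_0 = (3, 10, 11).
v_2 = A·v_1 = (6, 7, 11).

v_2 = (6, 7, 11)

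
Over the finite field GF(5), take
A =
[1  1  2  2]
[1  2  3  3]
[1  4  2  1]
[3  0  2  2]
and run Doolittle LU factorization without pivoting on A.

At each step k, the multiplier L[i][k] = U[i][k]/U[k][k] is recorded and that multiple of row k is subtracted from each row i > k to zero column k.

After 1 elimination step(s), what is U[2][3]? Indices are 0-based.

[col 0] pivot 1
  R1 -= 1*R0 → (0, 1, 1, 1)  (L[1][0] := 1)
  R2 -= 1*R0 → (0, 3, 0, 4)  (L[2][0] := 1)
  R3 -= 3*R0 → (0, 2, 1, 1)  (L[3][0] := 3)

U[2][3] = 4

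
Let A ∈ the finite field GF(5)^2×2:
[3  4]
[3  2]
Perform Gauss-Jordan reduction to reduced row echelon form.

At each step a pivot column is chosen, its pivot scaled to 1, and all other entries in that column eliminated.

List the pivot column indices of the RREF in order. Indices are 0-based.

pivot(0,0)=3: scale R0 → (1, 3)
  clear (1,0): R1 −= (3)R0 → (0, 3)
pivot(1,1)=3: scale R1 → (0, 1)
  clear (0,1): R0 −= (3)R1 → (1, 0)

pivot columns: 0, 1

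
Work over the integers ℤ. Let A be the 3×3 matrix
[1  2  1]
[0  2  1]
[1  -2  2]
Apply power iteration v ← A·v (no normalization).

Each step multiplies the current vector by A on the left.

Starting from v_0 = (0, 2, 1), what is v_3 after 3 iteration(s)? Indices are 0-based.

v_3 = (20, 7, -21)

v_0 = (0, 2, 1).
v_1 = A·v_0 = (5, 5, -2).
v_2 = A·v_1 = (13, 8, -9).
v_3 = A·v_2 = (20, 7, -21).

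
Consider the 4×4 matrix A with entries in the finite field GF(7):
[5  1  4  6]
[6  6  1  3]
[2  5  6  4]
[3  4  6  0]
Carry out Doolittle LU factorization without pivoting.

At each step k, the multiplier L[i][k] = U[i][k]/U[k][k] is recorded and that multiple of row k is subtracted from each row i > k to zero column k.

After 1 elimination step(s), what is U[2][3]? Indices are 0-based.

Step 1: pivot at (0,0) is 5.
  row1 ← row1 − (4)·row0  ⇒  L[1][0]=4, U row1=(0, 2, 6, 0)
  row2 ← row2 − (6)·row0  ⇒  L[2][0]=6, U row2=(0, 6, 3, 3)
  row3 ← row3 − (2)·row0  ⇒  L[3][0]=2, U row3=(0, 2, 5, 2)

U[2][3] = 3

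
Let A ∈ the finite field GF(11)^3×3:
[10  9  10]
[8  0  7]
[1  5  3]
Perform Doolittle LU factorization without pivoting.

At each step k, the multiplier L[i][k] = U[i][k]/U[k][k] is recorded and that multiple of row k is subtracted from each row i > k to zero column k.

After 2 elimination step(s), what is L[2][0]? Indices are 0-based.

L[2][0] = 10

[col 0] pivot 10
  R1 -= 3*R0 → (0, 6, 10)  (L[1][0] := 3)
  R2 -= 10*R0 → (0, 3, 2)  (L[2][0] := 10)
[col 1] pivot 6
  R2 -= 6*R1 → (0, 0, 8)  (L[2][1] := 6)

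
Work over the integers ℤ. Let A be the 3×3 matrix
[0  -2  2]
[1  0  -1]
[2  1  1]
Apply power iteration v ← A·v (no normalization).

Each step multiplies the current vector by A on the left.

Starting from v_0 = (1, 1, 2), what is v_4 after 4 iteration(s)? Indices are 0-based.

v_0 = (1, 1, 2).
v_1 = A·v_0 = (2, -1, 5).
v_2 = A·v_1 = (12, -3, 8).
v_3 = A·v_2 = (22, 4, 29).
v_4 = A·v_3 = (50, -7, 77).

v_4 = (50, -7, 77)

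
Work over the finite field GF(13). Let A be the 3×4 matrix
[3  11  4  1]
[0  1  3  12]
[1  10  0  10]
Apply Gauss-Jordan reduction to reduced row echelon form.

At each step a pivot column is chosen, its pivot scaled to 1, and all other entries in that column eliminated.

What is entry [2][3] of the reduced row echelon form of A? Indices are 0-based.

step 1: normalize row 0 (÷3) = (1, 8, 10, 9)
  row 2: subtract 1×row0 = (0, 2, 3, 1)
step 2: normalize row 1 (÷1) = (0, 1, 3, 12)
  row 0: subtract 8×row1 = (1, 0, 12, 4)
  row 2: subtract 2×row1 = (0, 0, 10, 3)
step 3: normalize row 2 (÷10) = (0, 0, 1, 12)
  row 0: subtract 12×row2 = (1, 0, 0, 3)
  row 1: subtract 3×row2 = (0, 1, 0, 2)

M[2][3] = 12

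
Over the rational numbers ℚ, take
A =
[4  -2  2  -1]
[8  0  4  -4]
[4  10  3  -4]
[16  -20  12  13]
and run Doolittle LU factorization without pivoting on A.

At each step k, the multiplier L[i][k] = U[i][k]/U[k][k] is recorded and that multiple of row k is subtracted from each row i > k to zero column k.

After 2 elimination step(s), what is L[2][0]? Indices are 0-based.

Step 1: pivot at (0,0) is 4.
  row1 ← row1 − (2)·row0  ⇒  L[1][0]=2, U row1=(0, 4, 0, -2)
  row2 ← row2 − (1)·row0  ⇒  L[2][0]=1, U row2=(0, 12, 1, -3)
  row3 ← row3 − (4)·row0  ⇒  L[3][0]=4, U row3=(0, -12, 4, 17)
Step 2: pivot at (1,1) is 4.
  row2 ← row2 − (3)·row1  ⇒  L[2][1]=3, U row2=(0, 0, 1, 3)
  row3 ← row3 − (-3)·row1  ⇒  L[3][1]=-3, U row3=(0, 0, 4, 11)

L[2][0] = 1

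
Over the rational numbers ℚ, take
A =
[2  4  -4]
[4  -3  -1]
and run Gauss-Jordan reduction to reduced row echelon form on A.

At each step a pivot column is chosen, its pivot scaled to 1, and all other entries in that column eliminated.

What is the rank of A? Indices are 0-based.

rank = 2

step 1: normalize row 0 (÷2) = (1, 2, -2)
  row 1: subtract 4×row0 = (0, -11, 7)
step 2: normalize row 1 (÷-11) = (0, 1, -7/11)
  row 0: subtract 2×row1 = (1, 0, -8/11)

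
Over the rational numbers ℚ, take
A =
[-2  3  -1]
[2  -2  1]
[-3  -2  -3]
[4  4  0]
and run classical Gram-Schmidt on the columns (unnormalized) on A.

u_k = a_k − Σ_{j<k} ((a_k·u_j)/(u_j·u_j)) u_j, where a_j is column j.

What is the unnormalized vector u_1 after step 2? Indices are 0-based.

Step 1: u_0 = a_0 = (-2, 2, -3, 4).
Step 2: u_1 = a_1 − (4/11)·u_0 = (41/11, -30/11, -10/11, 28/11).

u_1 = (41/11, -30/11, -10/11, 28/11)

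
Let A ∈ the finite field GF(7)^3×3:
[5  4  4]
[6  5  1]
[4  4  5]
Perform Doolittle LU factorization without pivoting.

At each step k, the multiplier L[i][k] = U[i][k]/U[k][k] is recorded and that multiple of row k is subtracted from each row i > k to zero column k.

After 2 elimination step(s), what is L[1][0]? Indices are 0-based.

[col 0] pivot 5
  R1 -= 4*R0 → (0, 3, 6)  (L[1][0] := 4)
  R2 -= 5*R0 → (0, 5, 6)  (L[2][0] := 5)
[col 1] pivot 3
  R2 -= 4*R1 → (0, 0, 3)  (L[2][1] := 4)

L[1][0] = 4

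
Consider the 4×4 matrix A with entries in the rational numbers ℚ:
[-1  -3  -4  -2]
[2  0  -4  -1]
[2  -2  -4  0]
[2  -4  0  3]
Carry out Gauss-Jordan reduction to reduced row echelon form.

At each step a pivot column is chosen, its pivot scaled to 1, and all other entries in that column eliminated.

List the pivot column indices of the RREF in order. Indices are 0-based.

[1] R0 /= -1  ⇒  (1, 3, 4, 2)
     R1 -= 2·R0  ⇒  (0, -6, -12, -5)
     R2 -= 2·R0  ⇒  (0, -8, -12, -4)
     R3 -= 2·R0  ⇒  (0, -10, -8, -1)
[2] R1 /= -6  ⇒  (0, 1, 2, 5/6)
     R0 -= 3·R1  ⇒  (1, 0, -2, -1/2)
     R2 -= -8·R1  ⇒  (0, 0, 4, 8/3)
     R3 -= -10·R1  ⇒  (0, 0, 12, 22/3)
[3] R2 /= 4  ⇒  (0, 0, 1, 2/3)
     R0 -= -2·R2  ⇒  (1, 0, 0, 5/6)
     R1 -= 2·R2  ⇒  (0, 1, 0, -1/2)
     R3 -= 12·R2  ⇒  (0, 0, 0, -2/3)
[4] R3 /= -2/3  ⇒  (0, 0, 0, 1)
     R0 -= 5/6·R3  ⇒  (1, 0, 0, 0)
     R1 -= -1/2·R3  ⇒  (0, 1, 0, 0)
     R2 -= 2/3·R3  ⇒  (0, 0, 1, 0)

pivot columns: 0, 1, 2, 3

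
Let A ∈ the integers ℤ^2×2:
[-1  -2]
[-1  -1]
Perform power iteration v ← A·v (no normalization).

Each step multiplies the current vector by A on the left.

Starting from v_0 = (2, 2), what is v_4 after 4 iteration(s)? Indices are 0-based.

v_0 = (2, 2).
v_1 = A·v_0 = (-6, -4).
v_2 = A·v_1 = (14, 10).
v_3 = A·v_2 = (-34, -24).
v_4 = A·v_3 = (82, 58).

v_4 = (82, 58)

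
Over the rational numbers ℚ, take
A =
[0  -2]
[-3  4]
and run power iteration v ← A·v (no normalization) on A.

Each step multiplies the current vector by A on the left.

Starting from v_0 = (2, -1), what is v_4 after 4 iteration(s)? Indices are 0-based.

v_0 = (2, -1).
v_1 = A·v_0 = (2, -10).
v_2 = A·v_1 = (20, -46).
v_3 = A·v_2 = (92, -244).
v_4 = A·v_3 = (488, -1252).

v_4 = (488, -1252)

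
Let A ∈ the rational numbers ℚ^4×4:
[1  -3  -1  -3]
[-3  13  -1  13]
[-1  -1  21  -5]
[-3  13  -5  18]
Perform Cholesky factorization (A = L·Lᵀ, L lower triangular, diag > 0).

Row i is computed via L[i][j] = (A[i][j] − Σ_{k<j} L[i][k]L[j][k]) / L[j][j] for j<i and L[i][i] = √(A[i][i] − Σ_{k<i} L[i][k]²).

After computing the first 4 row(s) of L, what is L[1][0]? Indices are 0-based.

L[1][0] = -3

Step 1: L[0][0] = √(1) = 1.
  L[1][0] = (-3) / L[0][0] = -3.
Step 2: L[1][1] = √(4) = 2.
  L[2][0] = (-1) / L[0][0] = -1.
  L[2][1] = (-4) / L[1][1] = -2.
Step 3: L[2][2] = √(16) = 4.
  L[3][0] = (-3) / L[0][0] = -3.
  L[3][1] = (4) / L[1][1] = 2.
  L[3][2] = (-4) / L[2][2] = -1.
Step 4: L[3][3] = √(4) = 2.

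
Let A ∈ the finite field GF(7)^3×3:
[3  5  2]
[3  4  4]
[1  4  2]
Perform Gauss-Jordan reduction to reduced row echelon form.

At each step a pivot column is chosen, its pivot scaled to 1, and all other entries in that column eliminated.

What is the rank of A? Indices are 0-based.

rank = 3

[1] R0 /= 3  ⇒  (1, 4, 3)
     R1 -= 3·R0  ⇒  (0, 6, 2)
     R2 -= 1·R0  ⇒  (0, 0, 6)
[2] R1 /= 6  ⇒  (0, 1, 5)
     R0 -= 4·R1  ⇒  (1, 0, 4)
[3] R2 /= 6  ⇒  (0, 0, 1)
     R0 -= 4·R2  ⇒  (1, 0, 0)
     R1 -= 5·R2  ⇒  (0, 1, 0)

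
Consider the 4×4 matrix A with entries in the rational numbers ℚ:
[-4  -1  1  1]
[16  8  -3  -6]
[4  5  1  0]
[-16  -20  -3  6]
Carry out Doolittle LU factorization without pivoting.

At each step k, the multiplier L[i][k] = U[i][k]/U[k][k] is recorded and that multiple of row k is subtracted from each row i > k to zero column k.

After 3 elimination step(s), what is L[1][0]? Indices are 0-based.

k=0: U[0][0]=-4
  eliminate (1,0): mult=-4, new row 1: (0, 4, 1, -2); set L[1][0]=-4
  eliminate (2,0): mult=-1, new row 2: (0, 4, 2, 1); set L[2][0]=-1
  eliminate (3,0): mult=4, new row 3: (0, -16, -7, 2); set L[3][0]=4
k=1: U[1][1]=4
  eliminate (2,1): mult=1, new row 2: (0, 0, 1, 3); set L[2][1]=1
  eliminate (3,1): mult=-4, new row 3: (0, 0, -3, -6); set L[3][1]=-4
k=2: U[2][2]=1
  eliminate (3,2): mult=-3, new row 3: (0, 0, 0, 3); set L[3][2]=-3

L[1][0] = -4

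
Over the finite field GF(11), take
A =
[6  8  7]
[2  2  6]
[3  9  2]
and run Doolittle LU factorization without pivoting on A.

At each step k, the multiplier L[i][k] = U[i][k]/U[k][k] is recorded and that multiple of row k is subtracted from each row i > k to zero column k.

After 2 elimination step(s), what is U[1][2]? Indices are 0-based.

Step 1: pivot at (0,0) is 6.
  row1 ← row1 − (4)·row0  ⇒  L[1][0]=4, U row1=(0, 3, 0)
  row2 ← row2 − (6)·row0  ⇒  L[2][0]=6, U row2=(0, 5, 4)
Step 2: pivot at (1,1) is 3.
  row2 ← row2 − (9)·row1  ⇒  L[2][1]=9, U row2=(0, 0, 4)

U[1][2] = 0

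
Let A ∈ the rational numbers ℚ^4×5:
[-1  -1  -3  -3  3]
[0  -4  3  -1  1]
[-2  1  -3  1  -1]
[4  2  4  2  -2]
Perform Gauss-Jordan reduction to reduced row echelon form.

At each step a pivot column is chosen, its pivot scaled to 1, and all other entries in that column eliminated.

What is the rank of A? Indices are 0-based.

rank = 4

step 1: normalize row 0 (÷-1) = (1, 1, 3, 3, -3)
  row 2: subtract -2×row0 = (0, 3, 3, 7, -7)
  row 3: subtract 4×row0 = (0, -2, -8, -10, 10)
step 2: normalize row 1 (÷-4) = (0, 1, -3/4, 1/4, -1/4)
  row 0: subtract 1×row1 = (1, 0, 15/4, 11/4, -11/4)
  row 2: subtract 3×row1 = (0, 0, 21/4, 25/4, -25/4)
  row 3: subtract -2×row1 = (0, 0, -19/2, -19/2, 19/2)
step 3: normalize row 2 (÷21/4) = (0, 0, 1, 25/21, -25/21)
  row 0: subtract 15/4×row2 = (1, 0, 0, -12/7, 12/7)
  row 1: subtract -3/4×row2 = (0, 1, 0, 8/7, -8/7)
  row 3: subtract -19/2×row2 = (0, 0, 0, 38/21, -38/21)
step 4: normalize row 3 (÷38/21) = (0, 0, 0, 1, -1)
  row 0: subtract -12/7×row3 = (1, 0, 0, 0, 0)
  row 1: subtract 8/7×row3 = (0, 1, 0, 0, 0)
  row 2: subtract 25/21×row3 = (0, 0, 1, 0, 0)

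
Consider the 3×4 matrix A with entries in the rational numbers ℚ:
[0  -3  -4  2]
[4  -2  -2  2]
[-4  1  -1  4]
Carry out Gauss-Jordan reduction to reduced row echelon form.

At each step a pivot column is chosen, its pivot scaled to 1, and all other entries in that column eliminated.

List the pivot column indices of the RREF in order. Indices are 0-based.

pivot columns: 0, 1, 2

step 1: exchange rows 0,1
step 1: normalize row 0 (÷4) = (1, -1/2, -1/2, 1/2)
  row 2: subtract -4×row0 = (0, -1, -3, 6)
step 2: normalize row 1 (÷-3) = (0, 1, 4/3, -2/3)
  row 0: subtract -1/2×row1 = (1, 0, 1/6, 1/6)
  row 2: subtract -1×row1 = (0, 0, -5/3, 16/3)
step 3: normalize row 2 (÷-5/3) = (0, 0, 1, -16/5)
  row 0: subtract 1/6×row2 = (1, 0, 0, 7/10)
  row 1: subtract 4/3×row2 = (0, 1, 0, 18/5)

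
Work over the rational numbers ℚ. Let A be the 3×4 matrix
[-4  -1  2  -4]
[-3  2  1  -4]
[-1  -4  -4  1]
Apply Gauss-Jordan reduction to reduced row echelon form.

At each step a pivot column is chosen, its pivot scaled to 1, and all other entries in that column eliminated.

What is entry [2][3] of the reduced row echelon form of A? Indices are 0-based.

step 1: normalize row 0 (÷-4) = (1, 1/4, -1/2, 1)
  row 1: subtract -3×row0 = (0, 11/4, -1/2, -1)
  row 2: subtract -1×row0 = (0, -15/4, -9/2, 2)
step 2: normalize row 1 (÷11/4) = (0, 1, -2/11, -4/11)
  row 0: subtract 1/4×row1 = (1, 0, -5/11, 12/11)
  row 2: subtract -15/4×row1 = (0, 0, -57/11, 7/11)
step 3: normalize row 2 (÷-57/11) = (0, 0, 1, -7/57)
  row 0: subtract -5/11×row2 = (1, 0, 0, 59/57)
  row 1: subtract -2/11×row2 = (0, 1, 0, -22/57)

M[2][3] = -7/57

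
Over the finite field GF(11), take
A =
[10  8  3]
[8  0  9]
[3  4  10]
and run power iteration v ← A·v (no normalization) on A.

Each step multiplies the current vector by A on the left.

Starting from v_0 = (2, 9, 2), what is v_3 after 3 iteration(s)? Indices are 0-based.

v_0 = (2, 9, 2).
v_1 = A·v_0 = (10, 1, 7).
v_2 = A·v_1 = (8, 0, 5).
v_3 = A·v_2 = (7, 10, 8).

v_3 = (7, 10, 8)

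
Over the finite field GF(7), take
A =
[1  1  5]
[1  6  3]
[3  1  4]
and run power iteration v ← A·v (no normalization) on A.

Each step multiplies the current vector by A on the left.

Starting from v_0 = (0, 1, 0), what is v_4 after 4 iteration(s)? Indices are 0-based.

v_4 = (5, 0, 6)

v_0 = (0, 1, 0).
v_1 = A·v_0 = (1, 6, 1).
v_2 = A·v_1 = (5, 5, 6).
v_3 = A·v_2 = (5, 4, 2).
v_4 = A·v_3 = (5, 0, 6).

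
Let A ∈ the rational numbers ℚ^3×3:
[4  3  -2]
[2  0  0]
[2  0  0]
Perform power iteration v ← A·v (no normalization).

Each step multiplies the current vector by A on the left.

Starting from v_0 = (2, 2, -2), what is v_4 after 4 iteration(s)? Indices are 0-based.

v_4 = (1512, 680, 680)

v_0 = (2, 2, -2).
v_1 = A·v_0 = (18, 4, 4).
v_2 = A·v_1 = (76, 36, 36).
v_3 = A·v_2 = (340, 152, 152).
v_4 = A·v_3 = (1512, 680, 680).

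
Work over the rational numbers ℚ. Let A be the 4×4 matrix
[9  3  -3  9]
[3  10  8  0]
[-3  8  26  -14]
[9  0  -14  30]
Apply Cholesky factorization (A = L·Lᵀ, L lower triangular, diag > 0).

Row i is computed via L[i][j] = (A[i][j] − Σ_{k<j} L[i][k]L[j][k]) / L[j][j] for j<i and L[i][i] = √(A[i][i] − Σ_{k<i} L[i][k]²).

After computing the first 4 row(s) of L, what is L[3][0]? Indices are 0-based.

Step 1: L[0][0] = √(9) = 3.
  L[1][0] = (3) / L[0][0] = 1.
Step 2: L[1][1] = √(9) = 3.
  L[2][0] = (-3) / L[0][0] = -1.
  L[2][1] = (9) / L[1][1] = 3.
Step 3: L[2][2] = √(16) = 4.
  L[3][0] = (9) / L[0][0] = 3.
  L[3][1] = (-3) / L[1][1] = -1.
  L[3][2] = (-8) / L[2][2] = -2.
Step 4: L[3][3] = √(16) = 4.

L[3][0] = 3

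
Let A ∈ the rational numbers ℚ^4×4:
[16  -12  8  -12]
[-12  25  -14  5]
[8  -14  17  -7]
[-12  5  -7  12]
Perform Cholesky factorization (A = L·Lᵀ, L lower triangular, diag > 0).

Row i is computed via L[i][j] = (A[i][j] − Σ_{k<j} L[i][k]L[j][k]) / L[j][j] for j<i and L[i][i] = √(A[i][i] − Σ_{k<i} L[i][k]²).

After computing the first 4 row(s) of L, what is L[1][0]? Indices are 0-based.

Step 1: L[0][0] = √(16) = 4.
  L[1][0] = (-12) / L[0][0] = -3.
Step 2: L[1][1] = √(16) = 4.
  L[2][0] = (8) / L[0][0] = 2.
  L[2][1] = (-8) / L[1][1] = -2.
Step 3: L[2][2] = √(9) = 3.
  L[3][0] = (-12) / L[0][0] = -3.
  L[3][1] = (-4) / L[1][1] = -1.
  L[3][2] = (-3) / L[2][2] = -1.
Step 4: L[3][3] = √(1) = 1.

L[1][0] = -3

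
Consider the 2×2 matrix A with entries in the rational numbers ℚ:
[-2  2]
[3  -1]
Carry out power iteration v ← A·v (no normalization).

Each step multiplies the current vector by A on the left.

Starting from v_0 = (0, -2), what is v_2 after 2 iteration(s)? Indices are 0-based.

v_2 = (12, -14)

v_0 = (0, -2).
v_1 = A·v_0 = (-4, 2).
v_2 = A·v_1 = (12, -14).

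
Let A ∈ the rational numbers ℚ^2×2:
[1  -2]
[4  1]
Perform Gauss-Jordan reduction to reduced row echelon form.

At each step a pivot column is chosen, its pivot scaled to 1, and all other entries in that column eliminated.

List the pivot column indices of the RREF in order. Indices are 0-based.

step 1: normalize row 0 (÷1) = (1, -2)
  row 1: subtract 4×row0 = (0, 9)
step 2: normalize row 1 (÷9) = (0, 1)
  row 0: subtract -2×row1 = (1, 0)

pivot columns: 0, 1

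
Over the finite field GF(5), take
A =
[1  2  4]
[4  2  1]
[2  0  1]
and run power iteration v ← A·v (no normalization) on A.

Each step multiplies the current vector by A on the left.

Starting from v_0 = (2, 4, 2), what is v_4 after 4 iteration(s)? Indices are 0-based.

v_0 = (2, 4, 2).
v_1 = A·v_0 = (3, 3, 1).
v_2 = A·v_1 = (3, 4, 2).
v_3 = A·v_2 = (4, 2, 3).
v_4 = A·v_3 = (0, 3, 1).

v_4 = (0, 3, 1)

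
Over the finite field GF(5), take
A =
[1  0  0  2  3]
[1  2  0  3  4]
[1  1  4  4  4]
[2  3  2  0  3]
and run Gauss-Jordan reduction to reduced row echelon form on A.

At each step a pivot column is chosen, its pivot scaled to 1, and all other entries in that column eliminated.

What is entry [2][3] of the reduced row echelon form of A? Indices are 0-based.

M[2][3] = 1

[1] R0 /= 1  ⇒  (1, 0, 0, 2, 3)
     R1 -= 1·R0  ⇒  (0, 2, 0, 1, 1)
     R2 -= 1·R0  ⇒  (0, 1, 4, 2, 1)
     R3 -= 2·R0  ⇒  (0, 3, 2, 1, 2)
[2] R1 /= 2  ⇒  (0, 1, 0, 3, 3)
     R2 -= 1·R1  ⇒  (0, 0, 4, 4, 3)
     R3 -= 3·R1  ⇒  (0, 0, 2, 2, 3)
[3] R2 /= 4  ⇒  (0, 0, 1, 1, 2)
     R3 -= 2·R2  ⇒  (0, 0, 0, 0, 4)
column 3 empty below row 3
[4] R3 /= 4  ⇒  (0, 0, 0, 0, 1)
     R0 -= 3·R3  ⇒  (1, 0, 0, 2, 0)
     R1 -= 3·R3  ⇒  (0, 1, 0, 3, 0)
     R2 -= 2·R3  ⇒  (0, 0, 1, 1, 0)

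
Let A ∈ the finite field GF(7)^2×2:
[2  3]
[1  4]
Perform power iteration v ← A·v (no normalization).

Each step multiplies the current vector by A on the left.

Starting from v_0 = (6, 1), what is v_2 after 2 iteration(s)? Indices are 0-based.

v_0 = (6, 1).
v_1 = A·v_0 = (1, 3).
v_2 = A·v_1 = (4, 6).

v_2 = (4, 6)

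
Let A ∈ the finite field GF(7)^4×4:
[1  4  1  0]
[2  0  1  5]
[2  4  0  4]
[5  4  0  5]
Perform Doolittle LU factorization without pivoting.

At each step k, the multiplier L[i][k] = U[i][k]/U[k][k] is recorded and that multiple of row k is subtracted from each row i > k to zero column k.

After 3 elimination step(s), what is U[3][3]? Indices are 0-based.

[col 0] pivot 1
  R1 -= 2*R0 → (0, 6, 6, 5)  (L[1][0] := 2)
  R2 -= 2*R0 → (0, 3, 5, 4)  (L[2][0] := 2)
  R3 -= 5*R0 → (0, 5, 2, 5)  (L[3][0] := 5)
[col 1] pivot 6
  R2 -= 4*R1 → (0, 0, 2, 5)  (L[2][1] := 4)
  R3 -= 2*R1 → (0, 0, 4, 2)  (L[3][1] := 2)
[col 2] pivot 2
  R3 -= 2*R2 → (0, 0, 0, 6)  (L[3][2] := 2)

U[3][3] = 6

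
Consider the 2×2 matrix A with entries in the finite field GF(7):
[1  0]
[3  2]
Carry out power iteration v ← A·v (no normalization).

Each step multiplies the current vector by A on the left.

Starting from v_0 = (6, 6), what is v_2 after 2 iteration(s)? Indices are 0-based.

v_2 = (6, 1)

v_0 = (6, 6).
v_1 = A·v_0 = (6, 2).
v_2 = A·v_1 = (6, 1).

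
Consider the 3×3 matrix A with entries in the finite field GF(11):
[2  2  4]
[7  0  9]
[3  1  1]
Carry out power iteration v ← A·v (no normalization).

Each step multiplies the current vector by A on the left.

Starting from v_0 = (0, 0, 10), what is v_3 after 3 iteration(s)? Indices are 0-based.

v_0 = (0, 0, 10).
v_1 = A·v_0 = (7, 2, 10).
v_2 = A·v_1 = (3, 7, 0).
v_3 = A·v_2 = (9, 10, 5).

v_3 = (9, 10, 5)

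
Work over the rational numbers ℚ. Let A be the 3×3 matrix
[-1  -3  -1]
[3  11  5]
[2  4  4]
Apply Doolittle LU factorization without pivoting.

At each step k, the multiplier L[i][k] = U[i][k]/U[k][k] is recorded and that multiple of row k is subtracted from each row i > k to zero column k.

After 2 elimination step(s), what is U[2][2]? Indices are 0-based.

k=0: U[0][0]=-1
  eliminate (1,0): mult=-3, new row 1: (0, 2, 2); set L[1][0]=-3
  eliminate (2,0): mult=-2, new row 2: (0, -2, 2); set L[2][0]=-2
k=1: U[1][1]=2
  eliminate (2,1): mult=-1, new row 2: (0, 0, 4); set L[2][1]=-1

U[2][2] = 4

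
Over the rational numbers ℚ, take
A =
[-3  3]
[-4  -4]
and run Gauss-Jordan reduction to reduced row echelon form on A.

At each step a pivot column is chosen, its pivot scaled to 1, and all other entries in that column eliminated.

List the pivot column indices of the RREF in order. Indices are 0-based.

[1] R0 /= -3  ⇒  (1, -1)
     R1 -= -4·R0  ⇒  (0, -8)
[2] R1 /= -8  ⇒  (0, 1)
     R0 -= -1·R1  ⇒  (1, 0)

pivot columns: 0, 1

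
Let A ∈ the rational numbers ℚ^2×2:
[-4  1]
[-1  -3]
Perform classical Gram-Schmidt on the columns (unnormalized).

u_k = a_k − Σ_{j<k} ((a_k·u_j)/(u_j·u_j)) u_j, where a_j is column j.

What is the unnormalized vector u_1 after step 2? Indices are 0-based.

u_1 = (13/17, -52/17)

Step 1: u_0 = a_0 = (-4, -1).
Step 2: u_1 = a_1 − (-1/17)·u_0 = (13/17, -52/17).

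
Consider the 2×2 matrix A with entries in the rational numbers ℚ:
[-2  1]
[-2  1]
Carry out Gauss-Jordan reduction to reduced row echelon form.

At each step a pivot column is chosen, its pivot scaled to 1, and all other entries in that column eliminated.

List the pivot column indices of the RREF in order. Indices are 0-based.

pivot columns: 0

step 1: normalize row 0 (÷-2) = (1, -1/2)
  row 1: subtract -2×row0 = (0, 0)
skip col 1 (zero from row 1)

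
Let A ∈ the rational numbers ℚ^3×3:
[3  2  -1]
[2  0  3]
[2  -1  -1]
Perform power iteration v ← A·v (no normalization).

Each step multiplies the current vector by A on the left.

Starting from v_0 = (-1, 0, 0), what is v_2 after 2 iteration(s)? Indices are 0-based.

v_2 = (-11, -12, -2)

v_0 = (-1, 0, 0).
v_1 = A·v_0 = (-3, -2, -2).
v_2 = A·v_1 = (-11, -12, -2).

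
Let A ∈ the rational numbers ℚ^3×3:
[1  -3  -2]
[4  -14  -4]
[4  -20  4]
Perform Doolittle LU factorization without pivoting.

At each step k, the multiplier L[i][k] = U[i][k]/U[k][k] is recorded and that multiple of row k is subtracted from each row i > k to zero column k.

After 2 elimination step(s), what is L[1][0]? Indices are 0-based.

k=0: U[0][0]=1
  eliminate (1,0): mult=4, new row 1: (0, -2, 4); set L[1][0]=4
  eliminate (2,0): mult=4, new row 2: (0, -8, 12); set L[2][0]=4
k=1: U[1][1]=-2
  eliminate (2,1): mult=4, new row 2: (0, 0, -4); set L[2][1]=4

L[1][0] = 4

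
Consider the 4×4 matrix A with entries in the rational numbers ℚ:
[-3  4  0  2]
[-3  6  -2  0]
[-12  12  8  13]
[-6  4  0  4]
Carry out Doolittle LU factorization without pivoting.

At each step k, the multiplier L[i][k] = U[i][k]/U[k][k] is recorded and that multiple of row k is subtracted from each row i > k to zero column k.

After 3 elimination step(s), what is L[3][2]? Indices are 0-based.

[col 0] pivot -3
  R1 -= 1*R0 → (0, 2, -2, -2)  (L[1][0] := 1)
  R2 -= 4*R0 → (0, -4, 8, 5)  (L[2][0] := 4)
  R3 -= 2*R0 → (0, -4, 0, 0)  (L[3][0] := 2)
[col 1] pivot 2
  R2 -= -2*R1 → (0, 0, 4, 1)  (L[2][1] := -2)
  R3 -= -2*R1 → (0, 0, -4, -4)  (L[3][1] := -2)
[col 2] pivot 4
  R3 -= -1*R2 → (0, 0, 0, -3)  (L[3][2] := -1)

L[3][2] = -1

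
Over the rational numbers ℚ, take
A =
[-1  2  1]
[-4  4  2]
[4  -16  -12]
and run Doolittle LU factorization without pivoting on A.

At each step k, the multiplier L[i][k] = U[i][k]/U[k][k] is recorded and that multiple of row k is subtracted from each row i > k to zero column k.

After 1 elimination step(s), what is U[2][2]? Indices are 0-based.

U[2][2] = -8

Step 1: pivot at (0,0) is -1.
  row1 ← row1 − (4)·row0  ⇒  L[1][0]=4, U row1=(0, -4, -2)
  row2 ← row2 − (-4)·row0  ⇒  L[2][0]=-4, U row2=(0, -8, -8)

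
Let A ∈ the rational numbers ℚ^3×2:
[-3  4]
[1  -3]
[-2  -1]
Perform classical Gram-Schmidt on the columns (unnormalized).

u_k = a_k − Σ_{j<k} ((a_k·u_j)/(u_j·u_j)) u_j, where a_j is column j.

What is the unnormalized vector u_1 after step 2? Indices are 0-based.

Step 1: u_0 = a_0 = (-3, 1, -2).
Step 2: u_1 = a_1 − (-13/14)·u_0 = (17/14, -29/14, -20/7).

u_1 = (17/14, -29/14, -20/7)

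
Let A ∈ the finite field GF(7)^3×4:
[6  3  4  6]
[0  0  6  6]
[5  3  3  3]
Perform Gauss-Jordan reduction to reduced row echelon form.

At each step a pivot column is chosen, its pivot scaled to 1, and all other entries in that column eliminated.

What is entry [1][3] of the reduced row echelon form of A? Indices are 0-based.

[1] R0 /= 6  ⇒  (1, 4, 3, 1)
     R2 -= 5·R0  ⇒  (0, 4, 2, 5)
[2] R1 <-> R2
[2] R1 /= 4  ⇒  (0, 1, 4, 3)
     R0 -= 4·R1  ⇒  (1, 0, 1, 3)
[3] R2 /= 6  ⇒  (0, 0, 1, 1)
     R0 -= 1·R2  ⇒  (1, 0, 0, 2)
     R1 -= 4·R2  ⇒  (0, 1, 0, 6)

M[1][3] = 6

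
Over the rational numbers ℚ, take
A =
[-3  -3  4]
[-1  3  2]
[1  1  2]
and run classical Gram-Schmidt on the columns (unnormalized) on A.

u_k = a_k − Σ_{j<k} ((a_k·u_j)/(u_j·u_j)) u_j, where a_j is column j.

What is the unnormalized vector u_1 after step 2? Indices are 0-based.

Step 1: u_0 = a_0 = (-3, -1, 1).
Step 2: u_1 = a_1 − (7/11)·u_0 = (-12/11, 40/11, 4/11).

u_1 = (-12/11, 40/11, 4/11)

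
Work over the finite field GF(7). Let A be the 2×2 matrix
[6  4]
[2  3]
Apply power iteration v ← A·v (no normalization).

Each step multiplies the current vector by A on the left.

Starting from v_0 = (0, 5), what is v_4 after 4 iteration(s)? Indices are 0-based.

v_0 = (0, 5).
v_1 = A·v_0 = (6, 1).
v_2 = A·v_1 = (5, 1).
v_3 = A·v_2 = (6, 6).
v_4 = A·v_3 = (4, 2).

v_4 = (4, 2)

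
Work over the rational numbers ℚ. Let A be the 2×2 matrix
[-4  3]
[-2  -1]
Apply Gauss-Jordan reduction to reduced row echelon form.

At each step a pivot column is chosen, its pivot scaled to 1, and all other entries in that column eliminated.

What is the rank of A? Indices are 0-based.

rank = 2

pivot(0,0)=-4: scale R0 → (1, -3/4)
  clear (1,0): R1 −= (-2)R0 → (0, -5/2)
pivot(1,1)=-5/2: scale R1 → (0, 1)
  clear (0,1): R0 −= (-3/4)R1 → (1, 0)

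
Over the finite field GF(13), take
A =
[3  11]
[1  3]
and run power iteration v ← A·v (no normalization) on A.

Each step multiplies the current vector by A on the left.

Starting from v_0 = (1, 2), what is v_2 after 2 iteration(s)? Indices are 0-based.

v_0 = (1, 2).
v_1 = A·v_0 = (12, 7).
v_2 = A·v_1 = (9, 7).

v_2 = (9, 7)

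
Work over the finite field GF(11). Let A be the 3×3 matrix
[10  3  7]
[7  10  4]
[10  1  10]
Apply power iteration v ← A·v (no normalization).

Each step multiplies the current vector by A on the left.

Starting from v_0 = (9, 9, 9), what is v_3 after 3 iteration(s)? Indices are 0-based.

v_3 = (3, 7, 0)

v_0 = (9, 9, 9).
v_1 = A·v_0 = (4, 2, 2).
v_2 = A·v_1 = (5, 1, 7).
v_3 = A·v_2 = (3, 7, 0).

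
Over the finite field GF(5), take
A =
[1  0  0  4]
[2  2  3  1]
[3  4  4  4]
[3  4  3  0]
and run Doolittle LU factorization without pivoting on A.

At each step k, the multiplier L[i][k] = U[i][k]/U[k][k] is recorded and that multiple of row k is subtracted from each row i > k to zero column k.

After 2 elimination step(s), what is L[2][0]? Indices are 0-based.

Step 1: pivot at (0,0) is 1.
  row1 ← row1 − (2)·row0  ⇒  L[1][0]=2, U row1=(0, 2, 3, 3)
  row2 ← row2 − (3)·row0  ⇒  L[2][0]=3, U row2=(0, 4, 4, 2)
  row3 ← row3 − (3)·row0  ⇒  L[3][0]=3, U row3=(0, 4, 3, 3)
Step 2: pivot at (1,1) is 2.
  row2 ← row2 − (2)·row1  ⇒  L[2][1]=2, U row2=(0, 0, 3, 1)
  row3 ← row3 − (2)·row1  ⇒  L[3][1]=2, U row3=(0, 0, 2, 2)

L[2][0] = 3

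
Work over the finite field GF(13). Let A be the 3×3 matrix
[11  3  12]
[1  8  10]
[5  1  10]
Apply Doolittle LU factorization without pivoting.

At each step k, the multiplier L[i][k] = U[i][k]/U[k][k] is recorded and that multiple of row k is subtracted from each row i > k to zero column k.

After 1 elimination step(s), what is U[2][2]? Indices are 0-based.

k=0: U[0][0]=11
  eliminate (1,0): mult=6, new row 1: (0, 3, 3); set L[1][0]=6
  eliminate (2,0): mult=4, new row 2: (0, 2, 1); set L[2][0]=4

U[2][2] = 1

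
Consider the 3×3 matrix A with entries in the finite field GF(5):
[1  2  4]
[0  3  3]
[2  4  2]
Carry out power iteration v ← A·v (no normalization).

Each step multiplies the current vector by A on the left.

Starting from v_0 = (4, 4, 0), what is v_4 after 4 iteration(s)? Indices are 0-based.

v_0 = (4, 4, 0).
v_1 = A·v_0 = (2, 2, 4).
v_2 = A·v_1 = (2, 3, 0).
v_3 = A·v_2 = (3, 4, 1).
v_4 = A·v_3 = (0, 0, 4).

v_4 = (0, 0, 4)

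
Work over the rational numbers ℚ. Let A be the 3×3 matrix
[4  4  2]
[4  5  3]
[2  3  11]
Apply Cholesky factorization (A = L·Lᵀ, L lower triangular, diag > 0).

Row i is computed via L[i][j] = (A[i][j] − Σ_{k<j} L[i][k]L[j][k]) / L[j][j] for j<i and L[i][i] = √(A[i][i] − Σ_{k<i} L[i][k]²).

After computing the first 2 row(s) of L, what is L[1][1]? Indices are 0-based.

Step 1: L[0][0] = √(4) = 2.
  L[1][0] = (4) / L[0][0] = 2.
Step 2: L[1][1] = √(1) = 1.

L[1][1] = 1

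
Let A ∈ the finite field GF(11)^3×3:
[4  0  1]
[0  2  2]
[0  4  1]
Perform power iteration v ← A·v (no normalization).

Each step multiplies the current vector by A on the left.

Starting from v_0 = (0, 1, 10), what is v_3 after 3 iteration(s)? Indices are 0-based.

v_0 = (0, 1, 10).
v_1 = A·v_0 = (10, 0, 3).
v_2 = A·v_1 = (10, 6, 3).
v_3 = A·v_2 = (10, 7, 5).

v_3 = (10, 7, 5)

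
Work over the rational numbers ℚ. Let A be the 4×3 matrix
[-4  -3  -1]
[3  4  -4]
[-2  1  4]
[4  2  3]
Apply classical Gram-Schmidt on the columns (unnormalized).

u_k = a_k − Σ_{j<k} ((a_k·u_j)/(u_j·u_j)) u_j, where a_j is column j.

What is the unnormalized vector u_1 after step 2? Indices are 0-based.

u_1 = (-1/3, 2, 7/3, -2/3)

Step 1: u_0 = a_0 = (-4, 3, -2, 4).
Step 2: u_1 = a_1 − (2/3)·u_0 = (-1/3, 2, 7/3, -2/3).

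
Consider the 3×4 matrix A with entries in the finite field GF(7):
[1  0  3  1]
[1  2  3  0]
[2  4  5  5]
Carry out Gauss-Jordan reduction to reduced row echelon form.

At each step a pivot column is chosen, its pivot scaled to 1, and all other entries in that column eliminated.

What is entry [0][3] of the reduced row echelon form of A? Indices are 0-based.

M[0][3] = 2

pivot(0,0)=1: scale R0 → (1, 0, 3, 1)
  clear (1,0): R1 −= (1)R0 → (0, 2, 0, 6)
  clear (2,0): R2 −= (2)R0 → (0, 4, 6, 3)
pivot(1,1)=2: scale R1 → (0, 1, 0, 3)
  clear (2,1): R2 −= (4)R1 → (0, 0, 6, 5)
pivot(2,2)=6: scale R2 → (0, 0, 1, 2)
  clear (0,2): R0 −= (3)R2 → (1, 0, 0, 2)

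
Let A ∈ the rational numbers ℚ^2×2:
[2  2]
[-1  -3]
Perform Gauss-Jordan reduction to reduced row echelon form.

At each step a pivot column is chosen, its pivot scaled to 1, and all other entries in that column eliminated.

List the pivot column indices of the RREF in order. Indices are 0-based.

step 1: normalize row 0 (÷2) = (1, 1)
  row 1: subtract -1×row0 = (0, -2)
step 2: normalize row 1 (÷-2) = (0, 1)
  row 0: subtract 1×row1 = (1, 0)

pivot columns: 0, 1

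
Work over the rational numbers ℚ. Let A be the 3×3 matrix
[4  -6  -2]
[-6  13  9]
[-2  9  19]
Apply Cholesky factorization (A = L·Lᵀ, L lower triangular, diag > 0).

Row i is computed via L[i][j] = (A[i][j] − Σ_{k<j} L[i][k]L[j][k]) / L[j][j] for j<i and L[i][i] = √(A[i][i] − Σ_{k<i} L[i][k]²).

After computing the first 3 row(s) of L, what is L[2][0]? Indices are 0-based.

Step 1: L[0][0] = √(4) = 2.
  L[1][0] = (-6) / L[0][0] = -3.
Step 2: L[1][1] = √(4) = 2.
  L[2][0] = (-2) / L[0][0] = -1.
  L[2][1] = (6) / L[1][1] = 3.
Step 3: L[2][2] = √(9) = 3.

L[2][0] = -1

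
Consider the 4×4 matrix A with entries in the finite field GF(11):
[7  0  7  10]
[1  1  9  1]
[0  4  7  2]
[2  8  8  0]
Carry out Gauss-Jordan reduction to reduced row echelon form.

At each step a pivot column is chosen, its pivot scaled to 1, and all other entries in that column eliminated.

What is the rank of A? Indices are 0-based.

step 1: normalize row 0 (÷7) = (1, 0, 1, 3)
  row 1: subtract 1×row0 = (0, 1, 8, 9)
  row 3: subtract 2×row0 = (0, 8, 6, 5)
step 2: normalize row 1 (÷1) = (0, 1, 8, 9)
  row 2: subtract 4×row1 = (0, 0, 8, 10)
  row 3: subtract 8×row1 = (0, 0, 8, 10)
step 3: normalize row 2 (÷8) = (0, 0, 1, 4)
  row 0: subtract 1×row2 = (1, 0, 0, 10)
  row 1: subtract 8×row2 = (0, 1, 0, 10)
  row 3: subtract 8×row2 = (0, 0, 0, 0)
skip col 3 (zero from row 3)

rank = 3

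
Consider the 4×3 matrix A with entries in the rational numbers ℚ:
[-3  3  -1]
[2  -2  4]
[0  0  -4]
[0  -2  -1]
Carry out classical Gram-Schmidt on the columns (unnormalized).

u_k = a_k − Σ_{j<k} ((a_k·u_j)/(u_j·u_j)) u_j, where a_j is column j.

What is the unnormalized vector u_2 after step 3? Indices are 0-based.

Step 1: u_0 = a_0 = (-3, 2, 0, 0).
Step 2: u_1 = a_1 − (-1)·u_0 = (0, 0, 0, -2).
Step 3: u_2 = a_2 − (11/13)·u_0 − (1/2)·u_1 = (20/13, 30/13, -4, 0).

u_2 = (20/13, 30/13, -4, 0)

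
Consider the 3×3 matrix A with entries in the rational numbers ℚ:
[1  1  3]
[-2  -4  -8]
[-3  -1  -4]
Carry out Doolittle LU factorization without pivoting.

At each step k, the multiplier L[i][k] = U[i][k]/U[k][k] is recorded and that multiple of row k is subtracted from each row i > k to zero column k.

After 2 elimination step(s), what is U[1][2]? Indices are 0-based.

k=0: U[0][0]=1
  eliminate (1,0): mult=-2, new row 1: (0, -2, -2); set L[1][0]=-2
  eliminate (2,0): mult=-3, new row 2: (0, 2, 5); set L[2][0]=-3
k=1: U[1][1]=-2
  eliminate (2,1): mult=-1, new row 2: (0, 0, 3); set L[2][1]=-1

U[1][2] = -2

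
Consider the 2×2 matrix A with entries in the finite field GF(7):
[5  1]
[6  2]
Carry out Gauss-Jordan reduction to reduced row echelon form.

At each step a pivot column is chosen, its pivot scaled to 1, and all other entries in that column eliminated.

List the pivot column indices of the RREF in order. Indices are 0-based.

[1] R0 /= 5  ⇒  (1, 3)
     R1 -= 6·R0  ⇒  (0, 5)
[2] R1 /= 5  ⇒  (0, 1)
     R0 -= 3·R1  ⇒  (1, 0)

pivot columns: 0, 1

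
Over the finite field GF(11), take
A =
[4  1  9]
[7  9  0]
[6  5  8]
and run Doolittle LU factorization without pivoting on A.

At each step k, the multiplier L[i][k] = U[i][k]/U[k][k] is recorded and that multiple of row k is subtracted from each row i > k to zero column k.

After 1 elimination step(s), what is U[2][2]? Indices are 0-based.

[col 0] pivot 4
  R1 -= 10*R0 → (0, 10, 9)  (L[1][0] := 10)
  R2 -= 7*R0 → (0, 9, 0)  (L[2][0] := 7)

U[2][2] = 0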